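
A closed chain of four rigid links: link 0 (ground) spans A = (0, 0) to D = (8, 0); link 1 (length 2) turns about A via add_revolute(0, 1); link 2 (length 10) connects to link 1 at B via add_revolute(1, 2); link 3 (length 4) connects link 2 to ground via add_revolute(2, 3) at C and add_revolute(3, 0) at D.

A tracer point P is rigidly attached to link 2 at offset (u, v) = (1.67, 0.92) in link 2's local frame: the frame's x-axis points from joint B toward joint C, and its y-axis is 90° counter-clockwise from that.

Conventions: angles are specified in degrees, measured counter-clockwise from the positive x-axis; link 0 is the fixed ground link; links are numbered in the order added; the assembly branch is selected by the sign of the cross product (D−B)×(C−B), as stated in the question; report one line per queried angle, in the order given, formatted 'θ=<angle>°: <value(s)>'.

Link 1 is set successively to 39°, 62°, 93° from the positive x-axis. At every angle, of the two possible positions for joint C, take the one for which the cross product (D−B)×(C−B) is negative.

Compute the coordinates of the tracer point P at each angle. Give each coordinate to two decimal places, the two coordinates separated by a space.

A=(0,0), D=(8.00,0)
θ=39°: B = A + 2.00·(cos39°, sin39°) = (1.5543, 1.2586)
θ=39°: |BD| = 6.5674
θ=39°: circle(B,10.00) ∩ circle(D,4.00): a=9.6789, h=2.5137
θ=39°:   candidates: C₊=(11.5355,1.8708) cross=16.509; C₋=(10.5720,-3.0634) cross=-16.509
θ=39°:   branch - wants cross < 0 → take C=(10.5720,-3.0634) (cross=-16.509)
θ=39°: ex = (C−B)/|BC| = (0.9018,-0.4322); ey = (0.4322,0.9018)
θ=39°: P = B + 1.67·ex + 0.92·ey = (3.4579,1.3665)
θ=62°: B = A + 2.00·(cos62°, sin62°) = (0.9389, 1.7659)
θ=62°: |BD| = 7.2785
θ=62°: circle(B,10.00) ∩ circle(D,4.00): a=9.4097, h=3.3850
θ=62°:   candidates: C₊=(10.8887,2.7668) cross=24.638; C₋=(9.2462,-3.8009) cross=-24.638
θ=62°:   branch - wants cross < 0 → take C=(9.2462,-3.8009) (cross=-24.638)
θ=62°: ex = (C−B)/|BC| = (0.8307,-0.5567); ey = (0.5567,0.8307)
θ=62°: P = B + 1.67·ex + 0.92·ey = (2.8384,1.6005)
θ=93°: B = A + 2.00·(cos93°, sin93°) = (-0.1047, 1.9973)
θ=93°: |BD| = 8.3471
θ=93°: circle(B,10.00) ∩ circle(D,4.00): a=9.2052, h=3.9069
θ=93°:   candidates: C₊=(9.7680,3.5881) cross=32.611; C₋=(7.8984,-3.9987) cross=-32.611
θ=93°:   branch - wants cross < 0 → take C=(7.8984,-3.9987) (cross=-32.611)
θ=93°: ex = (C−B)/|BC| = (0.8003,-0.5996); ey = (0.5996,0.8003)
θ=93°: P = B + 1.67·ex + 0.92·ey = (1.7835,1.7322)

θ=39°: 3.46 1.37
θ=62°: 2.84 1.60
θ=93°: 1.78 1.73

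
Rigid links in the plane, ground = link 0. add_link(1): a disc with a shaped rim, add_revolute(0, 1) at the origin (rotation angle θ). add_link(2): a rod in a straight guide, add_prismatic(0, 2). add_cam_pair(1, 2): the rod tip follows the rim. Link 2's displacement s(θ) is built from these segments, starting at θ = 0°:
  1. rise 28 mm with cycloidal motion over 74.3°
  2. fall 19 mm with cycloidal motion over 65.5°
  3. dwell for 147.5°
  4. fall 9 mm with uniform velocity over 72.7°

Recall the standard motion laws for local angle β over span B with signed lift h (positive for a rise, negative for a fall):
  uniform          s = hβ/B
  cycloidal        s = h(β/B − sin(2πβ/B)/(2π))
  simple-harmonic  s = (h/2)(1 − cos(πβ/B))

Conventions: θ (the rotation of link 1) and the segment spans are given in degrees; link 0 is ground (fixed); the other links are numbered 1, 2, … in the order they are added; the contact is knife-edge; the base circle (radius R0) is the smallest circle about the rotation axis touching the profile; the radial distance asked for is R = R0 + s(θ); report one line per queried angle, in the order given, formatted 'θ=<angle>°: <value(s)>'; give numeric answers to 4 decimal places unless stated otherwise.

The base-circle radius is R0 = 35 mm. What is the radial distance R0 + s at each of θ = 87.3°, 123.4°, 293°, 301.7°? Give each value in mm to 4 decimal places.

segment 1 (0° to 74.3°, cycloidal, h = 28) is passed completely: s = 0.0000 + (28) = 28.0000
θ = 87.3° falls in segment 2 (74.3° to 139.8°, cycloidal, h = -19): β = 87.3 − 74.3 = 13°, B = 65.5°; Δs = -19·(0.1985 − sin(2π·0.1985)/(2π)) = -0.9041; s = 28.0000 − 0.9041 = 27.0959
θ = 123.4° falls in segment 2 (74.3° to 139.8°, cycloidal, h = -19): β = 123.4 − 74.3 = 49.1°, B = 65.5°; Δs = -19·(0.7496 − sin(2π·0.7496)/(2π)) = -17.2667; s = 28.0000 − 17.2667 = 10.7333
segment 2 (74.3° to 139.8°, cycloidal, h = -19) is passed completely: s = 28.0000 + (-19) = 9.0000
segment 3 (139.8° to 287.3°, dwell): s unchanged at 9.0000
θ = 293° falls in segment 4 (287.3° to 360°, uniform, h = -9): β = 293 − 287.3 = 5.7°, B = 72.7°; Δs = -9·5.7/72.7 = -0.7056; s = 9.0000 − 0.7056 = 8.2944
θ = 301.7° falls in segment 4 (287.3° to 360°, uniform, h = -9): β = 301.7 − 287.3 = 14.4°, B = 72.7°; Δs = -9·14.4/72.7 = -1.7827; s = 9.0000 − 1.7827 = 7.2173
θ=87.3°: R = R0 + s = 35 + 27.0959 = 62.0959
θ=123.4°: R = R0 + s = 35 + 10.7333 = 45.7333
θ=293°: R = R0 + s = 35 + 8.2944 = 43.2944
θ=301.7°: R = R0 + s = 35 + 7.2173 = 42.2173

θ=87.3°: 62.0959
θ=123.4°: 45.7333
θ=293°: 43.2944
θ=301.7°: 42.2173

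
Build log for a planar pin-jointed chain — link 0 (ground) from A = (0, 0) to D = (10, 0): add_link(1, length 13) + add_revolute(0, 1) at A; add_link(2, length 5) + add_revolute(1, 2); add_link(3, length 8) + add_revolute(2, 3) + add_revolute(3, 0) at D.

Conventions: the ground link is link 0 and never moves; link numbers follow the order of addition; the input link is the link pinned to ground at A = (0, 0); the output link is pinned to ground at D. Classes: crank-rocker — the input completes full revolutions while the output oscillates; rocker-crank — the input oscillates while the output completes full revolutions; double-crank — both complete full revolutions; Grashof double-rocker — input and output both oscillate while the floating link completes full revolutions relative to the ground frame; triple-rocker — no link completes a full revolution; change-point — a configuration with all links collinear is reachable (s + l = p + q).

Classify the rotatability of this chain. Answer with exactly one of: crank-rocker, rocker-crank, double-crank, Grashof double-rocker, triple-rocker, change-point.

lengths: ground=10, input=13, coupler=5, output=8
sorted: s=5 (shortest), l=13 (longest), p+q=18
s + l = 18 vs p + q = 18
s + l = p + q → change-point (collinear configuration reachable)

change-point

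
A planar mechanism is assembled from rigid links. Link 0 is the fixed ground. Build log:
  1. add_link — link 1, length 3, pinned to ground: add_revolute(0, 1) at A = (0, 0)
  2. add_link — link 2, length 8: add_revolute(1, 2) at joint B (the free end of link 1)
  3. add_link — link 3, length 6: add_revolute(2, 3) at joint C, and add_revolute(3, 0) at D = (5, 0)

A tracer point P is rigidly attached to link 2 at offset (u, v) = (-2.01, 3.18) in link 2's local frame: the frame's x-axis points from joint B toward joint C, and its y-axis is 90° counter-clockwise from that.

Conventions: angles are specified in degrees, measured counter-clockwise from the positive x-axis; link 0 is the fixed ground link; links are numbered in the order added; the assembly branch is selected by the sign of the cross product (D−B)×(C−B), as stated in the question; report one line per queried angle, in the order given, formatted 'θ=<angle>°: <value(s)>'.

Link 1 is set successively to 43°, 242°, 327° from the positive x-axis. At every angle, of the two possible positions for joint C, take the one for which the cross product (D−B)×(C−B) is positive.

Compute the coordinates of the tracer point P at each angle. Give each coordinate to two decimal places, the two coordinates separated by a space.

A=(0,0), D=(5.00,0)
θ=43°: B = A + 3.00·(cos43°, sin43°) = (2.1941, 2.0460)
θ=43°: |BD| = 3.4727
θ=43°: circle(B,8.00) ∩ circle(D,6.00): a=5.7678, h=5.5437
θ=43°:   candidates: C₊=(10.1207,3.1271) cross=19.251; C₋=(3.5883,-5.8316) cross=-19.251
θ=43°:   branch + wants cross > 0 → take C=(10.1207,3.1271) (cross=19.251)
θ=43°: ex = (C−B)/|BC| = (0.9908,0.1351); ey = (-0.1351,0.9908)
θ=43°: P = B + -2.01·ex + 3.18·ey = (-0.2272,4.9252)
θ=242°: B = A + 3.00·(cos242°, sin242°) = (-1.4084, -2.6488)
θ=242°: |BD| = 6.9343
θ=242°: circle(B,8.00) ∩ circle(D,6.00): a=5.4861, h=5.8226
θ=242°:   candidates: C₊=(1.4374,4.8279) cross=40.376; C₋=(5.8858,-5.9342) cross=-40.376
θ=242°:   branch + wants cross > 0 → take C=(1.4374,4.8279) (cross=40.376)
θ=242°: ex = (C−B)/|BC| = (0.3557,0.9346); ey = (-0.9346,0.3557)
θ=242°: P = B + -2.01·ex + 3.18·ey = (-5.0954,-3.3961)
θ=327°: B = A + 3.00·(cos327°, sin327°) = (2.5160, -1.6339)
θ=327°: |BD| = 2.9732
θ=327°: circle(B,8.00) ∩ circle(D,6.00): a=6.1953, h=5.0614
θ=327°:   candidates: C₊=(4.9105,5.9993) cross=15.049; C₋=(10.4735,-2.4579) cross=-15.049
θ=327°:   branch + wants cross > 0 → take C=(4.9105,5.9993) (cross=15.049)
θ=327°: ex = (C−B)/|BC| = (0.2993,0.9542); ey = (-0.9542,0.2993)
θ=327°: P = B + -2.01·ex + 3.18·ey = (-1.1198,-2.6000)

θ=43°: -0.23 4.93
θ=242°: -5.10 -3.40
θ=327°: -1.12 -2.60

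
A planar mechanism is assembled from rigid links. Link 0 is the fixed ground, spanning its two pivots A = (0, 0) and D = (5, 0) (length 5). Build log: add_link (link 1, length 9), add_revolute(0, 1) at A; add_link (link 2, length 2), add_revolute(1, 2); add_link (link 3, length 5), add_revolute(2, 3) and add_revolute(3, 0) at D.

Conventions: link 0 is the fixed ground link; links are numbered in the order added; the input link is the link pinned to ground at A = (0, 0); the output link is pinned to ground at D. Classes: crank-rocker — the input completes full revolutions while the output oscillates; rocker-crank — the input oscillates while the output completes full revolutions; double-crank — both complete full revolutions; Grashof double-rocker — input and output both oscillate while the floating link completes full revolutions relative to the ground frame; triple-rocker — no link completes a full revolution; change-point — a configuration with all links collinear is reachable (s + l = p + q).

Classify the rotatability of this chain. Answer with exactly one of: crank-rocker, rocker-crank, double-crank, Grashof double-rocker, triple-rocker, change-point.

lengths: ground=5, input=9, coupler=2, output=5
sorted: s=2 (shortest), l=9 (longest), p+q=10
s + l = 11 vs p + q = 10
s + l > p + q → non-Grashof → no link fully rotates → triple-rocker

triple-rocker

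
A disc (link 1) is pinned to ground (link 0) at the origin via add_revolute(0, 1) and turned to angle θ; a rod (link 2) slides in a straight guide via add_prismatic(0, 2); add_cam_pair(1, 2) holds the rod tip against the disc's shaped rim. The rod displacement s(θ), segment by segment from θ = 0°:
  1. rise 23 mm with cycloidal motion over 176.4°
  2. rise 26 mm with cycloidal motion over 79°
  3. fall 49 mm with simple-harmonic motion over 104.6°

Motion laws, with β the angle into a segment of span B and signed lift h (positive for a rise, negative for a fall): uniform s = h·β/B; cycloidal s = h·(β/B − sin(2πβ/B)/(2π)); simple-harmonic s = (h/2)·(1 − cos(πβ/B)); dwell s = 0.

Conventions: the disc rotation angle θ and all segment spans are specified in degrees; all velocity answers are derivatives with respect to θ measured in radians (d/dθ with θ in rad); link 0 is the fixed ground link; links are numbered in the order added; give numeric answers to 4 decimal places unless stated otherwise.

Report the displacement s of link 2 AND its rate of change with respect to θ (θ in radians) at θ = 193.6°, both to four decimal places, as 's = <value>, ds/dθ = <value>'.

segment 1 (0° to 176.4°, cycloidal, h = 23) is passed completely: s = 0.0000 + (23) = 23.0000
θ = 193.6° falls in segment 2 (176.4° to 255.4°, cycloidal, h = 26): β = 193.6 − 176.4 = 17.2°, B = 79°; Δs = 26·(0.2177 − sin(2π·0.2177)/(2π)) = 1.6075; s = 23.0000 + 1.6075 = 24.6075
velocity in seg [176.4°–255.4°] (cycloidal), θ in radians: β = 17.2° = 0.3002 rad, B = 79° = 1.3788 rad; ds/dθ = (h/B)(1 − cos(2πβ/B)) = (26/1.3788)(1 − cos(2π·0.2177)) = 15.058616 mm/rad

s = 24.6075, ds/dθ = 15.0586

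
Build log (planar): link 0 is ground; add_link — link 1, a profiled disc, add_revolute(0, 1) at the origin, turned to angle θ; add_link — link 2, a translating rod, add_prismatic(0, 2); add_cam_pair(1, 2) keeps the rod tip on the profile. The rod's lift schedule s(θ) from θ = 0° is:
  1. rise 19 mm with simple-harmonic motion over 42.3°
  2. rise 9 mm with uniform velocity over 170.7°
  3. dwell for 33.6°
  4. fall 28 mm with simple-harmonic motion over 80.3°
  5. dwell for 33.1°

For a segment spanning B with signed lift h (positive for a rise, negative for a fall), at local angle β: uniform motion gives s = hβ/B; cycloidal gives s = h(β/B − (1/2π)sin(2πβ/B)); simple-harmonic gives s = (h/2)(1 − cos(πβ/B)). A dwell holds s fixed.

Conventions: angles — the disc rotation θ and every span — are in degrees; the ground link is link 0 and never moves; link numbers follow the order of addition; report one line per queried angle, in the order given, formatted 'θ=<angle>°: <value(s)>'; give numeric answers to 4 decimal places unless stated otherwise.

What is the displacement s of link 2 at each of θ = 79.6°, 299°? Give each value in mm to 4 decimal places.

seg 1 [0°–42.3°] simple-harmonic, h=19: full span → s += 19 → s = 19.0000
seg 2 [42.3°–213°] uniform, h=9: θ=79.6° here. β=37.3, B=170.7. 9·37.3/170.7 = 1.9666 → s = 20.9666
seg 2 [42.3°–213°] uniform, h=9: full span → s += 9 → s = 28.0000
seg 3 [213°–246.6°] dwell: s stays 28.0000
seg 4 [246.6°–326.9°] simple-harmonic, h=-28: θ=299° here. β=52.4, B=80.3. -28/2·(1 − cos(π·0.6526)) = -20.4557 → s = 7.5443

θ=79.6°: 20.9666
θ=299°: 7.5443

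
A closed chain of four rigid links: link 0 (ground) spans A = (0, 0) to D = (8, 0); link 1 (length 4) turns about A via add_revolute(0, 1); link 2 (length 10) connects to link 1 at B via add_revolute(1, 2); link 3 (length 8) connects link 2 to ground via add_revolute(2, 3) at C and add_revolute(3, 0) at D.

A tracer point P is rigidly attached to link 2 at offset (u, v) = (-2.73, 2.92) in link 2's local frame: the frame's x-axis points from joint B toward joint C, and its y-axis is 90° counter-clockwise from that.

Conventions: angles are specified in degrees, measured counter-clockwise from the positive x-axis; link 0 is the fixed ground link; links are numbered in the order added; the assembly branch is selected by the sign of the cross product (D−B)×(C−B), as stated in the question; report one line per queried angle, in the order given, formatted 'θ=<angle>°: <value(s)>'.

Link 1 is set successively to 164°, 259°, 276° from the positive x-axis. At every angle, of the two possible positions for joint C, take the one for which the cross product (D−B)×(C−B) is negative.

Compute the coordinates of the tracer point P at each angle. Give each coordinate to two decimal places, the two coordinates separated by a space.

A=(0,0), D=(8.00,0)
θ=164°: B = A + 4.00·(cos164°, sin164°) = (-3.8450, 1.1025)
θ=164°: |BD| = 11.8962
θ=164°: circle(B,10.00) ∩ circle(D,8.00): a=7.4612, h=6.6581
θ=164°:   candidates: C₊=(4.2011,7.0405) cross=79.207; C₋=(2.9670,-6.2184) cross=-79.207
θ=164°:   branch - wants cross < 0 → take C=(2.9670,-6.2184) (cross=-79.207)
θ=164°: ex = (C−B)/|BC| = (0.6812,-0.7321); ey = (0.7321,0.6812)
θ=164°: P = B + -2.73·ex + 2.92·ey = (-3.5670,5.0903)
θ=259°: B = A + 4.00·(cos259°, sin259°) = (-0.7632, -3.9265)
θ=259°: |BD| = 9.6027
θ=259°: circle(B,10.00) ∩ circle(D,8.00): a=6.6758, h=7.4454
θ=259°:   candidates: C₊=(2.2846,5.5977) cross=71.496; C₋=(8.3734,-7.9913) cross=-71.496
θ=259°:   branch - wants cross < 0 → take C=(8.3734,-7.9913) (cross=-71.496)
θ=259°: ex = (C−B)/|BC| = (0.9137,-0.4065); ey = (0.4065,0.9137)
θ=259°: P = B + -2.73·ex + 2.92·ey = (-2.0706,-0.1489)
θ=276°: B = A + 4.00·(cos276°, sin276°) = (0.4181, -3.9781)
θ=276°: |BD| = 8.5621
θ=276°: circle(B,10.00) ∩ circle(D,8.00): a=6.3833, h=7.6976
θ=276°:   candidates: C₊=(2.4942,5.8040) cross=65.908; C₋=(9.6471,-7.8286) cross=-65.908
θ=276°:   branch - wants cross < 0 → take C=(9.6471,-7.8286) (cross=-65.908)
θ=276°: ex = (C−B)/|BC| = (0.9229,-0.3851); ey = (0.3851,0.9229)
θ=276°: P = B + -2.73·ex + 2.92·ey = (-0.9770,-0.2320)

θ=164°: -3.57 5.09
θ=259°: -2.07 -0.15
θ=276°: -0.98 -0.23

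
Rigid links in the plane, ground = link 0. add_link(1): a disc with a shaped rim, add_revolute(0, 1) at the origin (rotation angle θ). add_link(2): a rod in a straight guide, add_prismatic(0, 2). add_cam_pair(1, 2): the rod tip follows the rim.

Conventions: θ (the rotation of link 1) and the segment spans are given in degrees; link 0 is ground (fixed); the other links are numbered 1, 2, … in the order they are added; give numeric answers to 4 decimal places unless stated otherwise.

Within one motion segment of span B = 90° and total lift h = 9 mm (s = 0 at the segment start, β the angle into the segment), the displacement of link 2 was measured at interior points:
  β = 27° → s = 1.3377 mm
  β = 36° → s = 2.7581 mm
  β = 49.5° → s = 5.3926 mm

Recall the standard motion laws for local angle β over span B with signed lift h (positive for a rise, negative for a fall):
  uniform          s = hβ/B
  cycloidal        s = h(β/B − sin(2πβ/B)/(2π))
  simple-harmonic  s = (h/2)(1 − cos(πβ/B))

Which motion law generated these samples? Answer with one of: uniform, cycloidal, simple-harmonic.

candidates at β/B = r: uniform s = h·r (linear in β); cycloidal s = h·(r − sin(2πr)/(2π)); simple-harmonic s = (h/2)(1 − cos(πr))
β=27°: printed 1.3377 | uniform 2.7000, cycloidal 1.3377, simple-harmonic 1.8550
β=36°: printed 2.7581 | uniform 3.6000, cycloidal 2.7581, simple-harmonic 3.1094
β=49.5°: printed 5.3926 | uniform 4.9500, cycloidal 5.3926, simple-harmonic 5.2040
only one law matches every sample → cycloidal

cycloidal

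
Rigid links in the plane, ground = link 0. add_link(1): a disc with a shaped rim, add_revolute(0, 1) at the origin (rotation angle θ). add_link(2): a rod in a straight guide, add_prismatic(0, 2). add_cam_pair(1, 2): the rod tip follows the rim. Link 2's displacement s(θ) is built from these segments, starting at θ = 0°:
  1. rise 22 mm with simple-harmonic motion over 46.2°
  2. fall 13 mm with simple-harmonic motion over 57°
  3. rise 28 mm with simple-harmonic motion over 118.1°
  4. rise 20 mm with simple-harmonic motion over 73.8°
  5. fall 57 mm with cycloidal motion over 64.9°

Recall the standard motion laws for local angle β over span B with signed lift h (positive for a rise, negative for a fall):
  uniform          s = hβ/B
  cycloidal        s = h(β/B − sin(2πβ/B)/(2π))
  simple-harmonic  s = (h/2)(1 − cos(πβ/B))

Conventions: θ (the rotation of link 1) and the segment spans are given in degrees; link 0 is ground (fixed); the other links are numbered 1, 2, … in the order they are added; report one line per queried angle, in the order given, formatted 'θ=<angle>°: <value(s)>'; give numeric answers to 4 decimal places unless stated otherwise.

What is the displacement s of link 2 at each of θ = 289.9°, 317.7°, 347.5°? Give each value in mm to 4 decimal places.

segment 1 (0° to 46.2°, simple-harmonic, h = 22) is passed completely: s = 0.0000 + (22) = 22.0000
segment 2 (46.2° to 103.2°, simple-harmonic, h = -13) is passed completely: s = 22.0000 + (-13) = 9.0000
segment 3 (103.2° to 221.3°, simple-harmonic, h = 28) is passed completely: s = 9.0000 + (28) = 37.0000
θ = 289.9° falls in segment 4 (221.3° to 295.1°, simple-harmonic, h = 20): β = 289.9 − 221.3 = 68.6°, B = 73.8°; Δs = 20/2·(1 − cos(π·0.9295)) = 19.7560; s = 37.0000 + 19.7560 = 56.7560
segment 4 (221.3° to 295.1°, simple-harmonic, h = 20) is passed completely: s = 37.0000 + (20) = 57.0000
θ = 317.7° falls in segment 5 (295.1° to 360°, cycloidal, h = -57): β = 317.7 − 295.1 = 22.6°, B = 64.9°; Δs = -57·(0.3482 − sin(2π·0.3482)/(2π)) = -12.4508; s = 57.0000 − 12.4508 = 44.5492
θ = 347.5° falls in segment 5 (295.1° to 360°, cycloidal, h = -57): β = 347.5 − 295.1 = 52.4°, B = 64.9°; Δs = -57·(0.8074 − sin(2π·0.8074)/(2π)) = -54.5099; s = 57.0000 − 54.5099 = 2.4901

θ=289.9°: 56.7560
θ=317.7°: 44.5492
θ=347.5°: 2.4901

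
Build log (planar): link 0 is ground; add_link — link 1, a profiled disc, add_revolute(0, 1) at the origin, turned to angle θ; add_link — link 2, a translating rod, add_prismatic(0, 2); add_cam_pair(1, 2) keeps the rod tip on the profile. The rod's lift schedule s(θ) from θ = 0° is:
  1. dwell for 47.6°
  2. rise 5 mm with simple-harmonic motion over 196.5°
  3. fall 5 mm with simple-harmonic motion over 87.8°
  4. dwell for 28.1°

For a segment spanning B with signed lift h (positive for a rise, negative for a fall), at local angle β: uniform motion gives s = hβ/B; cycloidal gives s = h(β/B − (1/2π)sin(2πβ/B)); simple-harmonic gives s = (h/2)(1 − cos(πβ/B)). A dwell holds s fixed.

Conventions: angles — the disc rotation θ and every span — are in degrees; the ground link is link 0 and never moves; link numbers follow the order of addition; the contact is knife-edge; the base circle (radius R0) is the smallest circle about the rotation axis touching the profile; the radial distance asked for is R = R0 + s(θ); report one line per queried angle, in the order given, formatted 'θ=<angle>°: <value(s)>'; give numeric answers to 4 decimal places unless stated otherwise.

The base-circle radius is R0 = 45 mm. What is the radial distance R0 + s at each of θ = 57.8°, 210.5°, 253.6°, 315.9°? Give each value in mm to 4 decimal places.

seg 1 [0°–47.6°] dwell: s stays 0.0000
seg 2 [47.6°–244.1°] simple-harmonic, h=5: θ=57.8° here. β=10.2, B=196.5. 5/2·(1 − cos(π·0.0519)) = 0.0332 → s = 0.0332
seg 2 [47.6°–244.1°] simple-harmonic, h=5: θ=210.5° here. β=162.9, B=196.5. 5/2·(1 − cos(π·0.8290)) = 4.6479 → s = 4.6479
seg 2 [47.6°–244.1°] simple-harmonic, h=5: full span → s += 5 → s = 5.0000
seg 3 [244.1°–331.9°] simple-harmonic, h=-5: θ=253.6° here. β=9.5, B=87.8. -5/2·(1 − cos(π·0.1082)) = -0.1430 → s = 4.8570
seg 3 [244.1°–331.9°] simple-harmonic, h=-5: θ=315.9° here. β=71.8, B=87.8. -5/2·(1 − cos(π·0.8178)) = -4.6014 → s = 0.3986
θ=57.8°: R = R0 + s = 45 + 0.0332 = 45.0332
θ=210.5°: R = R0 + s = 45 + 4.6479 = 49.6479
θ=253.6°: R = R0 + s = 45 + 4.8570 = 49.8570
θ=315.9°: R = R0 + s = 45 + 0.3986 = 45.3986

θ=57.8°: 45.0332
θ=210.5°: 49.6479
θ=253.6°: 49.8570
θ=315.9°: 45.3986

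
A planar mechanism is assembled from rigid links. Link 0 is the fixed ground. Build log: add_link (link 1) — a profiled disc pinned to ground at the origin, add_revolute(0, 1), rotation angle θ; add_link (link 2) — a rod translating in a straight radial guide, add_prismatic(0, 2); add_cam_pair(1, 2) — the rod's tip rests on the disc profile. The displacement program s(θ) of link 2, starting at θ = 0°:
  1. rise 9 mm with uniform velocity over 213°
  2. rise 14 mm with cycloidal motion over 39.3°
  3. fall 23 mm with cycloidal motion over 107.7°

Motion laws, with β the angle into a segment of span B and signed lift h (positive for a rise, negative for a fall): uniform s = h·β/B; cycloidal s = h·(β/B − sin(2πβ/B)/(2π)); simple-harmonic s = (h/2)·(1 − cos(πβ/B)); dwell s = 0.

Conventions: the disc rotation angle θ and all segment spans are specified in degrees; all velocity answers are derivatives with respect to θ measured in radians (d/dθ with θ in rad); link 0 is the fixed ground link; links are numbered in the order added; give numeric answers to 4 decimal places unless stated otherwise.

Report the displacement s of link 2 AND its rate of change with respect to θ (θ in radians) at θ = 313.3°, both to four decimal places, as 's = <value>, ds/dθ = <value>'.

seg 1 [0°–213°] uniform, h=9: full span → s += 9 → s = 9.0000
seg 2 [213°–252.3°] cycloidal, h=14: full span → s += 14 → s = 23.0000
seg 3 [252.3°–360°] cycloidal, h=-23: θ=313.3° here. β=61, B=107.7. -23·(0.5664 − sin(2π·0.5664)/(2π)) = -14.5100 → s = 8.4900
velocity in seg [252.3°–360°] (cycloidal), θ in radians: β = 61° = 1.0647 rad, B = 107.7° = 1.8797 rad; ds/dθ = (h/B)(1 − cos(2πβ/B)) = ((-23)/1.8797)(1 − cos(2π·0.5664)) = -23.422582 mm/rad

s = 8.4900, ds/dθ = -23.4226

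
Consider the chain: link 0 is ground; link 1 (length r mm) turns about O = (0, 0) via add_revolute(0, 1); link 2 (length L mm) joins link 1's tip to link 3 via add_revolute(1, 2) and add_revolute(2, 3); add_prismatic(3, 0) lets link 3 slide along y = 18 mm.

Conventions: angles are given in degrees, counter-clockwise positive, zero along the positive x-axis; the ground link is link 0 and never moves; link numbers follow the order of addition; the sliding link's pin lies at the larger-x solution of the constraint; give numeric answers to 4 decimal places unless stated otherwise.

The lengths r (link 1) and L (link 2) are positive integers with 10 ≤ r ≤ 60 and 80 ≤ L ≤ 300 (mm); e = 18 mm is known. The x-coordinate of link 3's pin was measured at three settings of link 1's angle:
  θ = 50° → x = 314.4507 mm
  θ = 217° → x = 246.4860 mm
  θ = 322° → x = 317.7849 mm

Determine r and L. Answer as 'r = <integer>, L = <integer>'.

constraint per measurement: (x − r cos θ)² + (r sin θ − e)² = L²
subtracting the θ₁ and θ₂ equations cancels the r² and L² terms:
r = (x₁² − x₂²) / (2[(x₁cos θ₁ + e sin θ₁) − (x₂cos θ₂ + e sin θ₂)]) = 45.0000 → r = 45
L² = (x₁ − r cos θ₁)² + (r sin θ₁ − e)² = 81795.9995 → L = 286.0000 → L = 286
check at θ₃=322°: x = 317.7849 (printed 317.7849) ✓

r = 45, L = 286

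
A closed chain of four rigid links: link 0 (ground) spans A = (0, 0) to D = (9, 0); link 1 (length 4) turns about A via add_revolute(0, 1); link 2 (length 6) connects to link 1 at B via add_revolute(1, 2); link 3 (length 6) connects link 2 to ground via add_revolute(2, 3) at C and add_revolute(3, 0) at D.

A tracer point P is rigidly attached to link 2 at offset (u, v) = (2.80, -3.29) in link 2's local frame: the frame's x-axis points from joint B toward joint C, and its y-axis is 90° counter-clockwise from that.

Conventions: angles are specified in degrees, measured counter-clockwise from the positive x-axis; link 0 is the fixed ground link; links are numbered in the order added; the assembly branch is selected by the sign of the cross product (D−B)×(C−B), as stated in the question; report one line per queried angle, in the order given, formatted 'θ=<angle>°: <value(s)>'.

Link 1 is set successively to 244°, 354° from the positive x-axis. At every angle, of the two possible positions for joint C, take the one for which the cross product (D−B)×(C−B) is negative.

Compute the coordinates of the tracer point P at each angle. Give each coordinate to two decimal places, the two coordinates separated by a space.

A=(0,0), D=(9.00,0)
θ=244°: B = A + 4.00·(cos244°, sin244°) = (-1.7535, -3.5952)
θ=244°: |BD| = 11.3386
θ=244°: circle(B,6.00) ∩ circle(D,6.00): a=5.6693, h=1.9645
θ=244°:   candidates: C₊=(3.0004,0.0656) cross=22.275; C₋=(4.2462,-3.6607) cross=-22.275
θ=244°:   branch - wants cross < 0 → take C=(4.2462,-3.6607) (cross=-22.275)
θ=244°: ex = (C−B)/|BC| = (0.9999,-0.0109); ey = (0.0109,0.9999)
θ=244°: P = B + 2.80·ex + -3.29·ey = (1.0104,-6.9156)
θ=354°: B = A + 4.00·(cos354°, sin354°) = (3.9781, -0.4181)
θ=354°: |BD| = 5.0393
θ=354°: circle(B,6.00) ∩ circle(D,6.00): a=2.5196, h=5.4453
θ=354°:   candidates: C₊=(6.0372,5.2175) cross=27.440; C₋=(6.9408,-5.6356) cross=-27.440
θ=354°:   branch - wants cross < 0 → take C=(6.9408,-5.6356) (cross=-27.440)
θ=354°: ex = (C−B)/|BC| = (0.4938,-0.8696); ey = (0.8696,0.4938)
θ=354°: P = B + 2.80·ex + -3.29·ey = (2.4998,-4.4775)

θ=244°: 1.01 -6.92
θ=354°: 2.50 -4.48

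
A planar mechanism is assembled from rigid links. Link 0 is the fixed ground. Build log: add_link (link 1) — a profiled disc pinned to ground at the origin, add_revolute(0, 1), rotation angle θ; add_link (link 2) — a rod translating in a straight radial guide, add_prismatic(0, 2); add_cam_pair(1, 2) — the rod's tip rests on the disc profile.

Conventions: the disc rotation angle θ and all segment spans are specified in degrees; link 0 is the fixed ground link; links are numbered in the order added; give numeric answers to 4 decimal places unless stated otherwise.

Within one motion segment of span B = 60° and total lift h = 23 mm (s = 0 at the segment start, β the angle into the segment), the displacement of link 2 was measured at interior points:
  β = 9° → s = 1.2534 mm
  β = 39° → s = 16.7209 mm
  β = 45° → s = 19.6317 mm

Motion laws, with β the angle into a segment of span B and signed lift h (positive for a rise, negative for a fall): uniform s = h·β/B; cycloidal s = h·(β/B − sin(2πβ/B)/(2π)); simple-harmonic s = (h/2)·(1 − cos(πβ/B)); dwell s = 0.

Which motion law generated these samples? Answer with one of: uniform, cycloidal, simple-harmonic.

candidates at β/B = r: uniform s = h·r (linear in β); cycloidal s = h·(r − sin(2πr)/(2π)); simple-harmonic s = (h/2)(1 − cos(πr))
β=9°: printed 1.2534 | uniform 3.4500, cycloidal 0.4885, simple-harmonic 1.2534
β=39°: printed 16.7209 | uniform 14.9500, cycloidal 17.9115, simple-harmonic 16.7209
β=45°: printed 19.6317 | uniform 17.2500, cycloidal 20.9106, simple-harmonic 19.6317
only one law matches every sample → simple-harmonic

simple-harmonic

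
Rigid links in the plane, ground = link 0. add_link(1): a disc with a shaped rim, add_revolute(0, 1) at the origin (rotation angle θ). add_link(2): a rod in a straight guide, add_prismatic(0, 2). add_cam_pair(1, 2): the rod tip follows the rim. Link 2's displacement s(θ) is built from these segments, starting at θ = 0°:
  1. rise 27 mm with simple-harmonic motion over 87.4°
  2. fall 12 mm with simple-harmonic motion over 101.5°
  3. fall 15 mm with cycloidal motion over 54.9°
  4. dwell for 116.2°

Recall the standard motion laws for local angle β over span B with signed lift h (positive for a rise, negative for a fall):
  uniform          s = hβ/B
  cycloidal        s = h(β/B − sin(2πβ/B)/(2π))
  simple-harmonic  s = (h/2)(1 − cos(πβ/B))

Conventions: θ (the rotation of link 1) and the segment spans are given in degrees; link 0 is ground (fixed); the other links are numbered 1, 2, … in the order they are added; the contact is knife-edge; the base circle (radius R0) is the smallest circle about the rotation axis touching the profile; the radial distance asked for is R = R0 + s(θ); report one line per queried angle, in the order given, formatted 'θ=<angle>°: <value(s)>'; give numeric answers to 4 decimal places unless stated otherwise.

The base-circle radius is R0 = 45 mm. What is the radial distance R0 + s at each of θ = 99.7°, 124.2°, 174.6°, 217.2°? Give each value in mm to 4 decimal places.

segment 1 (0° to 87.4°, simple-harmonic, h = 27) is passed completely: s = 0.0000 + (27) = 27.0000
θ = 99.7° falls in segment 2 (87.4° to 188.9°, simple-harmonic, h = -12): β = 99.7 − 87.4 = 12.3°, B = 101.5°; Δs = -12/2·(1 − cos(π·0.1212)) = -0.4296; s = 27.0000 − 0.4296 = 26.5704
θ = 124.2° falls in segment 2 (87.4° to 188.9°, simple-harmonic, h = -12): β = 124.2 − 87.4 = 36.8°, B = 101.5°; Δs = -12/2·(1 − cos(π·0.3626)) = -3.4891; s = 27.0000 − 3.4891 = 23.5109
θ = 174.6° falls in segment 2 (87.4° to 188.9°, simple-harmonic, h = -12): β = 174.6 − 87.4 = 87.2°, B = 101.5°; Δs = -12/2·(1 − cos(π·0.8591)) = -11.4218; s = 27.0000 − 11.4218 = 15.5782
segment 2 (87.4° to 188.9°, simple-harmonic, h = -12) is passed completely: s = 27.0000 + (-12) = 15.0000
θ = 217.2° falls in segment 3 (188.9° to 243.8°, cycloidal, h = -15): β = 217.2 − 188.9 = 28.3°, B = 54.9°; Δs = -15·(0.5155 − sin(2π·0.5155)/(2π)) = -7.9641; s = 15.0000 − 7.9641 = 7.0359
θ=99.7°: R = R0 + s = 45 + 26.5704 = 71.5704
θ=124.2°: R = R0 + s = 45 + 23.5109 = 68.5109
θ=174.6°: R = R0 + s = 45 + 15.5782 = 60.5782
θ=217.2°: R = R0 + s = 45 + 7.0359 = 52.0359

θ=99.7°: 71.5704
θ=124.2°: 68.5109
θ=174.6°: 60.5782
θ=217.2°: 52.0359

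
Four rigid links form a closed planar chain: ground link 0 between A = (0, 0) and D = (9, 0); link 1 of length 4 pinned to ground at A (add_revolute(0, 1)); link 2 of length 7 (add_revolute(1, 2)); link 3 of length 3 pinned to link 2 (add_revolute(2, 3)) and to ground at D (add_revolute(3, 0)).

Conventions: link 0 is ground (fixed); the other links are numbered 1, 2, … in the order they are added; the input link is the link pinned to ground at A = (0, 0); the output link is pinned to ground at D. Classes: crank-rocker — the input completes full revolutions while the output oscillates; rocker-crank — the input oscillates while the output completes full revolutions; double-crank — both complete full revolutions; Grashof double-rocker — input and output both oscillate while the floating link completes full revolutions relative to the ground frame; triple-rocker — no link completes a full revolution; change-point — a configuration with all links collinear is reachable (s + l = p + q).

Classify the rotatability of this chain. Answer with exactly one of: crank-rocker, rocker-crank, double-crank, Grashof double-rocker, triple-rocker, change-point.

lengths: ground=9, input=4, coupler=7, output=3
sorted: s=3 (shortest), l=9 (longest), p+q=11
s + l = 12 vs p + q = 11
s + l > p + q → non-Grashof → no link fully rotates → triple-rocker

triple-rocker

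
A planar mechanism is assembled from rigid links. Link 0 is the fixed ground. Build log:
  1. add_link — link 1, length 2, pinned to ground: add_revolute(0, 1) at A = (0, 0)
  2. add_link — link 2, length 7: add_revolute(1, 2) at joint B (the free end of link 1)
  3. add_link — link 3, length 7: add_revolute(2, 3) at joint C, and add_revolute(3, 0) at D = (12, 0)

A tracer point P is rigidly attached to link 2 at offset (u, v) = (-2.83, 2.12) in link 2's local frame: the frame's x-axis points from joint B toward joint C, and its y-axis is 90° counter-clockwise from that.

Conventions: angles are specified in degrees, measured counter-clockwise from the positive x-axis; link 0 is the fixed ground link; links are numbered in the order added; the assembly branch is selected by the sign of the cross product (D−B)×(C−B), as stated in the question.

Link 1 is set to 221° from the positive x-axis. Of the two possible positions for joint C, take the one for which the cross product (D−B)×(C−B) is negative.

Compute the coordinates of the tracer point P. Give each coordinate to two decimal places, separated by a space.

A=(0,0), D=(12.00,0)
B = A + 2.00·(cos221°, sin221°) = (-1.5094, -1.3121)
|BD| = 13.5730
circle(B,7.00) ∩ circle(D,7.00): a=6.7865, h=1.7157
  candidates: C₊=(5.0794,1.0516) cross=23.287; C₋=(5.4111,-2.3637) cross=-23.287
  branch - wants cross < 0 → take C=(5.4111,-2.3637) (cross=-23.287)
ex = (C−B)/|BC| = (0.9887,-0.1502); ey = (0.1502,0.9887)
P = B + -2.83·ex + 2.12·ey = (-3.9888,1.2090)

-3.99 1.21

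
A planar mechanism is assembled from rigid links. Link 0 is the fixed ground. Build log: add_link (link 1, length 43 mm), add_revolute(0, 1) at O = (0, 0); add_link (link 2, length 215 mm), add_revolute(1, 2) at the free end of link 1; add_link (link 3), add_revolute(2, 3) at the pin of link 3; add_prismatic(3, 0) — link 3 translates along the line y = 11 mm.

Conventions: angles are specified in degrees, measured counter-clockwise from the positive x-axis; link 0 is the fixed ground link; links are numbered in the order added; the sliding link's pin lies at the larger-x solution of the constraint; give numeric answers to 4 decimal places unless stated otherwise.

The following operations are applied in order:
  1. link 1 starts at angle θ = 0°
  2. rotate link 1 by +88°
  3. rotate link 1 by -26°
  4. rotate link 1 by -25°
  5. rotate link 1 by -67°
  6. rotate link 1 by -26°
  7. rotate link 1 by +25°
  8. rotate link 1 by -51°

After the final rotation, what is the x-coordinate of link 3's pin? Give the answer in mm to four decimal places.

geometry: r = 43 mm, L = 215 mm, e = 11 mm; θ starts at 0°
rotate link 1 by +88°: θ ← 0° +88° = 88°
rotate link 1 by -26°: θ ← 88° -26° = 62°
rotate link 1 by -25°: θ ← 62° -25° = 37°
rotate link 1 by -67°: θ ← 37° -67° = -30°
rotate link 1 by -26°: θ ← -30° -26° = -56°
rotate link 1 by +25°: θ ← -56° +25° = -31°
rotate link 1 by -51°: θ ← -31° -51° = -82°
crank pin P = (r cos θ, r sin θ) = (5.984443, -42.581527)
h = r sin θ − e = -42.581527 − 11 = -53.581527
x = r cos θ + √(L² − h²) = 5.984443 + 208.216282 = 214.200725

214.2007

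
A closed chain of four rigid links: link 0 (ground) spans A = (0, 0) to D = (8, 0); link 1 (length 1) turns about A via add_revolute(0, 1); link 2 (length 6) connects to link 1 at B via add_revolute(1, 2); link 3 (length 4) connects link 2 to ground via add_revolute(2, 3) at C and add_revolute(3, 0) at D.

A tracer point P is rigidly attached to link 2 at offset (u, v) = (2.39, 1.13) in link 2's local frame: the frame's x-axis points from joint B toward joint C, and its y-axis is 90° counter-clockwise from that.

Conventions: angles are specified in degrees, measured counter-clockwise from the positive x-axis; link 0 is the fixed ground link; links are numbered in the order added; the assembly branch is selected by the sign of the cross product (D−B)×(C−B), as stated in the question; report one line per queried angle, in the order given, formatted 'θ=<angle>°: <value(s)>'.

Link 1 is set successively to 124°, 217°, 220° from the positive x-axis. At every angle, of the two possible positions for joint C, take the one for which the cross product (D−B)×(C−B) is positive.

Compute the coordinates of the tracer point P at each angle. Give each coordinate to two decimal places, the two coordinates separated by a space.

A=(0,0), D=(8.00,0)
θ=124°: B = A + 1.00·(cos124°, sin124°) = (-0.5592, 0.8290)
θ=124°: |BD| = 8.5992
θ=124°: circle(B,6.00) ∩ circle(D,4.00): a=5.4625, h=2.4821
θ=124°:   candidates: C₊=(5.1172,2.7730) cross=21.344; C₋=(4.6386,-2.1681) cross=-21.344
θ=124°:   branch + wants cross > 0 → take C=(5.1172,2.7730) (cross=21.344)
θ=124°: ex = (C−B)/|BC| = (0.9461,0.3240); ey = (-0.3240,0.9461)
θ=124°: P = B + 2.39·ex + 1.13·ey = (1.3358,2.6724)
θ=217°: B = A + 1.00·(cos217°, sin217°) = (-0.7986, -0.6018)
θ=217°: |BD| = 8.8192
θ=217°: circle(B,6.00) ∩ circle(D,4.00): a=5.5435, h=2.2956
θ=217°:   candidates: C₊=(4.5753,2.0667) cross=20.245; C₋=(4.8886,-2.5138) cross=-20.245
θ=217°:   branch + wants cross > 0 → take C=(4.5753,2.0667) (cross=20.245)
θ=217°: ex = (C−B)/|BC| = (0.8957,0.4448); ey = (-0.4448,0.8957)
θ=217°: P = B + 2.39·ex + 1.13·ey = (0.8394,1.4732)
θ=220°: B = A + 1.00·(cos220°, sin220°) = (-0.7660, -0.6428)
θ=220°: |BD| = 8.7896
θ=220°: circle(B,6.00) ∩ circle(D,4.00): a=5.5325, h=2.3219
θ=220°:   candidates: C₊=(4.5818,2.0775) cross=20.409; C₋=(4.9214,-2.5539) cross=-20.409
θ=220°:   branch + wants cross > 0 → take C=(4.5818,2.0775) (cross=20.409)
θ=220°: ex = (C−B)/|BC| = (0.8913,0.4534); ey = (-0.4534,0.8913)
θ=220°: P = B + 2.39·ex + 1.13·ey = (0.8519,1.4480)

θ=124°: 1.34 2.67
θ=217°: 0.84 1.47
θ=220°: 0.85 1.45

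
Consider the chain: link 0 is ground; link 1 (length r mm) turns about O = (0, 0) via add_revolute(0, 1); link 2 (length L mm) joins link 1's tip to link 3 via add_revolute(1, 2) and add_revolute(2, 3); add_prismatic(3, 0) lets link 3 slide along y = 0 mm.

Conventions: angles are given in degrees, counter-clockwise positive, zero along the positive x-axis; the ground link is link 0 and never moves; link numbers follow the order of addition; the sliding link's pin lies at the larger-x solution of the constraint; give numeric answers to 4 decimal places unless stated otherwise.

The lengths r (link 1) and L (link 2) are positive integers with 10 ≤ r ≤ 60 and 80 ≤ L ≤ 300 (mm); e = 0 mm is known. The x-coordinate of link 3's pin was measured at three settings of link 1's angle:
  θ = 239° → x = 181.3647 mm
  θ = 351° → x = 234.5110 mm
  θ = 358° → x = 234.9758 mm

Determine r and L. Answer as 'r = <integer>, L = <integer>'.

constraint per measurement: (x − r cos θ)² + (r sin θ − e)² = L²
subtracting the θ₁ and θ₂ equations cancels the r² and L² terms:
r = (x₁² − x₂²) / (2[(x₁cos θ₁ + e sin θ₁) − (x₂cos θ₂ + e sin θ₂)]) = 34.0000 → r = 34
L² = (x₁ − r cos θ₁)² + (r sin θ₁ − e)² = 40401.0158 → L = 201.0000 → L = 201
check at θ₃=358°: x = 234.9758 (printed 234.9758) ✓

r = 34, L = 201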